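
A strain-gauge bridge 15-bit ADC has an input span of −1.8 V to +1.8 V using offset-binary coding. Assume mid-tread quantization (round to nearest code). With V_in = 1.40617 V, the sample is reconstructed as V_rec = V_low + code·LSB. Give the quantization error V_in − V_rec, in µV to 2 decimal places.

LSB = 3.6/2^15 = 109.86 µV.
(1.40617 − (−1.8))/0.000109863 = 29183.2718; round gives code 29183.
Code 29183 maps back to (−1.8) + 29183×0.000109863 V = 1.4061401 V.
Difference: 2.98633e-05 V → 29.86 µV.

29.86 µV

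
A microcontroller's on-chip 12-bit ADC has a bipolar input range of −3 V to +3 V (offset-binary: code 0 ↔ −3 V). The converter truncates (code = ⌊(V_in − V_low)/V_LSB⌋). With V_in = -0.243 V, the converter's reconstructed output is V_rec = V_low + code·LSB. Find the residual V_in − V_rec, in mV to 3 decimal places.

0.164 mV

LSB = 6/2^12 = 1.465 mV.
(V_in − V_low)/LSB = (-0.243 − (−3))/0.00146484 = 1882.1120 → code 1882 (floor).
Code 1882 maps back to (−3) + 1882×0.00146484 V = -0.24316406 V.
Error = -0.243 − (−0.24316406) = 0.000164063 V = 0.164 mV.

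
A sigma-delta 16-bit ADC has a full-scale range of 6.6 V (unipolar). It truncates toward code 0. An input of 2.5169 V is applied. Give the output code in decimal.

code 24992

Full-scale span = 6.6 V; LSB = 6.6/2^16 = 100.71 µV.
(2.5169 − 0) / 0.000100708 = 24992.054 LSBs.
So the output code is 24992.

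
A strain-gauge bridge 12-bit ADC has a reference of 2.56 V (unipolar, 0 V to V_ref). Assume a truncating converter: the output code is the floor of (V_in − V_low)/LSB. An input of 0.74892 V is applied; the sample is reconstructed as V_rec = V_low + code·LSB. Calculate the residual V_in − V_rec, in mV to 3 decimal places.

Step size: 2.56 V ÷ 2^12 = 0.625 mV.
(0.74892 − 0)/0.000625 = 1198.2720; ⌊·⌋ gives code 1198.
V_rec = 0 + 1198·0.000625 = 0.74875 V.
Error = 0.74892 − 0.74875 = 0.00017 V = 0.170 mV.

0.170 mV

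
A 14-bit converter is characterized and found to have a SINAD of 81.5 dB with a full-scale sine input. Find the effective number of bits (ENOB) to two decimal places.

13.25 bits

ENOB = (SINAD − 1.76) / 6.02 = (81.5 − 1.76)/6.02 = 13.246.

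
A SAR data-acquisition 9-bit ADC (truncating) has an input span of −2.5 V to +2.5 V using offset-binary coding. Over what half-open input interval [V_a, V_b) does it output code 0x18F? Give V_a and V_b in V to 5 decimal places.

[1.39648 V, 1.40625 V)

LSB = 5/2^9 = 9.766 mV.
Code 0x18F = 399 decimal.
V_a = V_low + 399·LSB = 1.39648 V; V_b = V_low + 400·LSB = 1.40625 V.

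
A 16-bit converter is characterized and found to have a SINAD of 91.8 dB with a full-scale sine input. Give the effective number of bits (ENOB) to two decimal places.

14.96 bits

ENOB = (SINAD − 1.76) / 6.02 = (91.8 − 1.76)/6.02 = 14.957.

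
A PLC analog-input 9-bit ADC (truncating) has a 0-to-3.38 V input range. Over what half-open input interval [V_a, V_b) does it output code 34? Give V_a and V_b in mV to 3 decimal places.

LSB = 3.38/2^9 = 6.602 mV.
V_a = V_low + 34·LSB = 0.224453 V; V_b = V_low + 35·LSB = 0.231055 V.

[224.453 mV, 231.055 mV)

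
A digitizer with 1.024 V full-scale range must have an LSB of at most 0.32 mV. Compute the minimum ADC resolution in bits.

12 bits

Number of steps required ≥ 1.024 V / 0.32 mV = 3200.00.
Need 2^N ≥ 3200.00; 2^11 = 2048, 2^12 = 4096.
Minimum N = 12.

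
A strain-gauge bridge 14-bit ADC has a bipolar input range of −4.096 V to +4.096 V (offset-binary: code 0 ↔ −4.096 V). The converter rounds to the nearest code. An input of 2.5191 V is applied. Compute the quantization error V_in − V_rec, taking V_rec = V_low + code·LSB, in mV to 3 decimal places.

0.100 mV

LSB = 8.192/2^14 = 0.500 mV.
Scaled input = 13230.2000 LSBs, so code = 13230.
Code 13230 maps back to (−4.096) + 13230×0.0005 V = 2.519 V.
V_in − V_rec = 0.0001 V = 0.100 mV.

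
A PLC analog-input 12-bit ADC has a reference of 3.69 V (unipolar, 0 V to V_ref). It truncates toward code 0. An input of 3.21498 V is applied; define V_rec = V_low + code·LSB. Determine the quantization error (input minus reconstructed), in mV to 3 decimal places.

0.644 mV

One LSB is 3.69 V / 4096 = 0.901 mV.
Scaled input = 3568.7149 LSBs, so code = 3568.
Code 3568 maps back to 0 + 3568×0.000900879 V = 3.2143359 V.
Difference: 0.000644062 V → 0.644 mV.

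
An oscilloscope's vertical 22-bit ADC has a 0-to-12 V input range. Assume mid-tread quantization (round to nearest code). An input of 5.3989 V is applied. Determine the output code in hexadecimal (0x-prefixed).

LSB = 12 V / 4194304 = 2.86 µV.
Input sits at 1887052.322 steps above V_low.
round(1887052.322) = 1887052.
In hexadecimal (0x-prefixed): 0x1CCB4C.

code 0x1CCB4C (decimal 1887052)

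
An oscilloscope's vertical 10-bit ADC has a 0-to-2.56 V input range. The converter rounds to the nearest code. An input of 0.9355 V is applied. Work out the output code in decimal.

code 374

Full-scale span = 2.56 V; LSB = 2.56/2^10 = 2.500 mV.
Input sits at 374.200 steps above V_low.
round(374.200) = 374.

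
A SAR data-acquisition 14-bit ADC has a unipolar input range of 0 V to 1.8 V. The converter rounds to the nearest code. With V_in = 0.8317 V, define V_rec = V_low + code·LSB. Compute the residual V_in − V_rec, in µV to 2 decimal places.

LSB = 1.8/2^14 = 109.86 µV.
(V_in − V_low)/LSB = (0.8317 − 0)/0.000109863 = 7570.3182 → code 7570 (round).
Code 7570 maps back to 0 + 7570×0.000109863 V = 0.83166504 V.
Error = 0.8317 − 0.83166504 = 3.49609e-05 V = 34.96 µV.

34.96 µV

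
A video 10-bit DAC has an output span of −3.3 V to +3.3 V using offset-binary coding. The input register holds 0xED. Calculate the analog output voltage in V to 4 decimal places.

-1.7725 V

LSB = 6.6 V / 2^10 = 6.445 mV.
Code 0xED = 237 decimal.
V_out = (−3.3) + 237 × 0.00644531 V = -1.77246 V.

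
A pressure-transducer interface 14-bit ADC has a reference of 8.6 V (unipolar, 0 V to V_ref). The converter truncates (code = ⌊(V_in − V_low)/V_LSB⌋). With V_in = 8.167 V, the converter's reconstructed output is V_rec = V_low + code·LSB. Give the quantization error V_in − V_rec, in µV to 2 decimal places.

Step size: 8.6 V ÷ 2^14 = 0.525 mV.
(V_in − V_low)/LSB = (8.167 − 0)/0.000524902 = 15559.0847 → code 15559 (floor).
Reconstructed: 8.1669556 V.
Difference: 4.44336e-05 V → 44.43 µV.

44.43 µV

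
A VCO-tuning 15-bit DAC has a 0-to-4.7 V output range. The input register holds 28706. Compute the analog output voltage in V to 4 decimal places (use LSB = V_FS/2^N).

LSB = 4.7 V / 2^15 = 143.43 µV.
V_out = 0 + 28706 × 0.000143433 V = 4.11738 V.

4.1174 V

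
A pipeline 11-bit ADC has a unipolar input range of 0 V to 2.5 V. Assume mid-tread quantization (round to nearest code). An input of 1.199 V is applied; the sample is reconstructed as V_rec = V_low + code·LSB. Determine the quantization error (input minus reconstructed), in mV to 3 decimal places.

One LSB is 2.5 V / 2048 = 1.221 mV.
(1.199 − 0)/0.0012207 = 982.2208; round gives code 982.
Code 982 maps back to 0 + 982×0.0012207 V = 1.1987305 V.
Error = 1.199 − 1.1987305 = 0.000269531 V = 0.270 mV.

0.270 mV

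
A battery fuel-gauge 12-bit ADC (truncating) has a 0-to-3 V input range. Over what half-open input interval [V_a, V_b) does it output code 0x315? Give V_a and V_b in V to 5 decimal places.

[0.57788 V, 0.57861 V)

LSB = 3/2^12 = 0.732 mV.
Code 0x315 = 789 decimal.
V_a = V_low + 789·LSB = 0.577881 V; V_b = V_low + 790·LSB = 0.578613 V.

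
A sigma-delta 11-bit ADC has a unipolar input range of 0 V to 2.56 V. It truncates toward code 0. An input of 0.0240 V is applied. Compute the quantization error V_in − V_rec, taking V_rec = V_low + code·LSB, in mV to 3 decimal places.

One LSB is 2.56 V / 2048 = 1.250 mV.
Scaled input = 19.2000 LSBs, so code = 19.
Code 19 maps back to 0 + 19×0.00125 V = 0.02375 V.
Error = 0.0240 − 0.02375 = 0.00025 V = 0.250 mV.

0.250 mV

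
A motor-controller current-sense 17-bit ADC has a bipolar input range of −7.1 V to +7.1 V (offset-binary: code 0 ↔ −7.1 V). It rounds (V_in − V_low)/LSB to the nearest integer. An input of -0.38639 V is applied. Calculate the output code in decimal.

code 61969

Full-scale span = 14.2 V; LSB = 14.2/2^17 = 108.34 µV.
(-0.38639 − (−7.1)) / 0.000108337 = 61969.457 LSBs.
So the output code is 61969.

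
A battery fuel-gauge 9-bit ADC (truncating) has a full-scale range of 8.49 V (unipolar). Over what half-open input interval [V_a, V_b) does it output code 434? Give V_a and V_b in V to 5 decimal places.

LSB = 8.49/2^9 = 16.582 mV.
V_a = V_low + 434·LSB = 7.1966 V; V_b = V_low + 435·LSB = 7.21318 V.

[7.19660 V, 7.21318 V)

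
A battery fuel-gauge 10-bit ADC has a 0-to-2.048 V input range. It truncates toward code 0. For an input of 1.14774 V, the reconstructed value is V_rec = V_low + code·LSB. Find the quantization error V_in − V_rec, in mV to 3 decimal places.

1.740 mV

LSB = 2.048/2^10 = 2.000 mV.
(1.14774 − 0)/0.002 = 573.8700; ⌊·⌋ gives code 573.
Code 573 maps back to 0 + 573×0.002 V = 1.146 V.
V_in − V_rec = 0.00174 V = 1.740 mV.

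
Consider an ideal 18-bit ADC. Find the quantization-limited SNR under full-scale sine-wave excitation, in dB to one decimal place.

SNR ≈ 6.02·N + 1.76 dB = 6.02·18 + 1.76 = 110.12 dB.

110.1 dB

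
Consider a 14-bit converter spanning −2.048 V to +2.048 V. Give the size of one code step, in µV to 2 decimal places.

250.00 µV

Full-scale span = 4.096 V.
LSB = 4.096 / 2^14 = 4.096 / 16384 = 0.00025 V = 250.00 µV.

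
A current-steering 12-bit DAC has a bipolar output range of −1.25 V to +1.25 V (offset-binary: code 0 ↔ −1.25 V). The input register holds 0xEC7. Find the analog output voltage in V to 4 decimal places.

1.0590 V

LSB = 2.5 V / 2^12 = 0.610 mV.
Code 0xEC7 = 3783 decimal.
V_out = (−1.25) + 3783 × 0.000610352 V = 1.05896 V.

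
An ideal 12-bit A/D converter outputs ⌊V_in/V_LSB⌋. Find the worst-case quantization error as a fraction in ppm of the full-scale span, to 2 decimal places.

Truncating → worst-case error = 1 LSB = V_FS/2^12, so 1e+06/4096 = 244.141 ppm of full scale.

244.14 ppm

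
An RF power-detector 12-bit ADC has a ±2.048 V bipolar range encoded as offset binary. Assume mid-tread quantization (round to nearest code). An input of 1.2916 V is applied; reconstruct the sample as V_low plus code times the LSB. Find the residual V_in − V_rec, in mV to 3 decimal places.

One LSB is 4.096 V / 4096 = 1.000 mV.
Scaled input = 3339.6000 LSBs, so code = 3340.
Reconstructed: 1.292 V.
V_in − V_rec = -0.0004 V = -0.400 mV.

-0.400 mV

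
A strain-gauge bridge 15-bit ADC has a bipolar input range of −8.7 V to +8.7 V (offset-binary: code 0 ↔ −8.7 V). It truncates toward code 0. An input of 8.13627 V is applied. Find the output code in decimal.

Full-scale span = 17.4 V; LSB = 17.4/2^15 = 0.531 mV.
(V_in − V_low)/LSB = (8.13627 − (−8.7)) / 0.000531006 = 31706.373.
So the output code is 31706.

code 31706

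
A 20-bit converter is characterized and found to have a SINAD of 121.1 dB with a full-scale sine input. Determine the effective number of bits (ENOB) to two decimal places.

19.82 bits

ENOB = (SINAD − 1.76) / 6.02 = (121.1 − 1.76)/6.02 = 19.824.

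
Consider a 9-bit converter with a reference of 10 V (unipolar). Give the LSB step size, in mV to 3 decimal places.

Full-scale span = 10 V.
LSB = 10 / 2^9 = 10 / 512 = 0.0195312 V = 19.531 mV.

19.531 mV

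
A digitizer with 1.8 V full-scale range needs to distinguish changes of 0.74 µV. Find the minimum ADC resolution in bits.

Number of steps required ≥ 1.8 V / 0.74 µV = 2432432.43.
Need 2^N ≥ 2432432.43; 2^21 = 2097152, 2^22 = 4194304.
Minimum N = 22.

22 bits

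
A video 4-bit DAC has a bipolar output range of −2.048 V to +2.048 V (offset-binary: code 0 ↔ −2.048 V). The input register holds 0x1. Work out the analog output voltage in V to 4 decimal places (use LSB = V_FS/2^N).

-1.7920 V

LSB = 4.096 V / 2^4 = 256.000 mV.
Code 0x1 = 1 decimal.
V_out = (−2.048) + 1 × 0.256 V = -1.792 V.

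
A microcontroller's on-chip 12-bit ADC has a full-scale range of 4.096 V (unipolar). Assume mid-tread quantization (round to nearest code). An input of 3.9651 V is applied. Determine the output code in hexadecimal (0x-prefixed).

LSB = 4.096 V / 4096 = 1.000 mV.
(V_in − V_low)/LSB = (3.9651 − 0) / 0.001 = 3965.100.
So the output code is 3965.
In hexadecimal (0x-prefixed): 0xF7D.

code 0xF7D (decimal 3965)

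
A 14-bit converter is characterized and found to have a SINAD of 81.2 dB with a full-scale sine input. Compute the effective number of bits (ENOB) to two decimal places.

ENOB = (SINAD − 1.76) / 6.02 = (81.2 − 1.76)/6.02 = 13.196.

13.20 bits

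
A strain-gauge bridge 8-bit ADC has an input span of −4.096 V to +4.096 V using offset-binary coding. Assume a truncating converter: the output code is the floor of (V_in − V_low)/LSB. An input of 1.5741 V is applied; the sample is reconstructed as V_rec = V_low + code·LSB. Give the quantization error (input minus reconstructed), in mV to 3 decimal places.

LSB = 8.192/2^8 = 32.000 mV.
Scaled input = 177.1906 LSBs, so code = 177.
V_rec = (−4.096) + 177·0.032 = 1.568 V.
V_in − V_rec = 0.0061 V = 6.100 mV.

6.100 mV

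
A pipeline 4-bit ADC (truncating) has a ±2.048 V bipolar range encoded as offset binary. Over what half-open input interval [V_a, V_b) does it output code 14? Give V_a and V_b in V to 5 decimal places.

[1.53600 V, 1.79200 V)

LSB = 4.096/2^4 = 256.000 mV.
V_a = V_low + 14·LSB = 1.536 V; V_b = V_low + 15·LSB = 1.792 V.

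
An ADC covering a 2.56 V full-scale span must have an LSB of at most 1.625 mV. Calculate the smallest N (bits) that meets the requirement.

Number of steps required ≥ 2.56 V / 1.625 mV = 1575.38.
Need 2^N ≥ 1575.38; 2^10 = 1024, 2^11 = 2048.
Minimum N = 11.

11 bits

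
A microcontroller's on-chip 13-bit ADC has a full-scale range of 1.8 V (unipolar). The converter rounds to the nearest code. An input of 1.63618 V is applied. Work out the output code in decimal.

LSB = 1.8 V / 8192 = 219.73 µV.
Input sits at 7446.437 steps above V_low.
round(7446.437) = 7446.

code 7446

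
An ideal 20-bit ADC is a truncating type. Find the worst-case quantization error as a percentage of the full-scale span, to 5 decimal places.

Truncating → worst-case error = 1 LSB = V_FS/2^20, so 100/1048576 = 9.53674e-05 % of full scale.

0.00010 %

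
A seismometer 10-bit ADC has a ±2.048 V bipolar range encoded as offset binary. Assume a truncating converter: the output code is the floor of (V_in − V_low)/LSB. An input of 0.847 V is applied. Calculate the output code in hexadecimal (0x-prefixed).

code 0x2D3 (decimal 723)

Full-scale span = 4.096 V; LSB = 4.096/2^10 = 4.000 mV.
Input sits at 723.750 steps above V_low.
⌊·⌋(723.750) = 723.
In hexadecimal (0x-prefixed): 0x2D3.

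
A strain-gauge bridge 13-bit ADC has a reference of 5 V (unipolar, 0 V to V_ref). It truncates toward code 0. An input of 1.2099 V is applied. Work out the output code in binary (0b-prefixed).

code 0b11110111110 (decimal 1982)

Full-scale span = 5 V; LSB = 5/2^13 = 0.610 mV.
(1.2099 − 0) / 0.000610352 = 1982.300 LSBs.
So the output code is 1982.
In binary (0b-prefixed): 0b11110111110.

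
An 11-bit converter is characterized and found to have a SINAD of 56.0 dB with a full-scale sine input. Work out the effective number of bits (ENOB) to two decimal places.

9.01 bits

ENOB = (SINAD − 1.76) / 6.02 = (56.0 − 1.76)/6.02 = 9.010.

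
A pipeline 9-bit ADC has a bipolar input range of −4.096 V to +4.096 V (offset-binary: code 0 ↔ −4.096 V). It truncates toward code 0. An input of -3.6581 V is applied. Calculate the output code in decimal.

code 27

LSB = 8.192 V / 512 = 16.000 mV.
(-3.6581 − (−4.096)) / 0.016 = 27.369 LSBs.
So the output code is 27.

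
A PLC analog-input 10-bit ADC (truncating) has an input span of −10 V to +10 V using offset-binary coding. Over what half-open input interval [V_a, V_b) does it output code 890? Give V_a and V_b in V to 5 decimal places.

[7.38281 V, 7.40234 V)

LSB = 20/2^10 = 19.531 mV.
V_a = V_low + 890·LSB = 7.38281 V; V_b = V_low + 891·LSB = 7.40234 V.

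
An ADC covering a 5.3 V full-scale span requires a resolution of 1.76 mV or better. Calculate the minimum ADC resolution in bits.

12 bits

Number of steps required ≥ 5.3 V / 1.76 mV = 3011.36.
Need 2^N ≥ 3011.36; 2^11 = 2048, 2^12 = 4096.
Minimum N = 12.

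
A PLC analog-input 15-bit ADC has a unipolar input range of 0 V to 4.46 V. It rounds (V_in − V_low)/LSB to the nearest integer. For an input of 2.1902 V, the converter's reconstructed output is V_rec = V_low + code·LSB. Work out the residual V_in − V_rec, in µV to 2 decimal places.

-56.35 µV

One LSB is 4.46 V / 32768 = 136.11 µV.
Scaled input = 16091.5860 LSBs, so code = 16092.
V_rec = 0 + 16092·0.000136108 = 2.1902563 V.
Error = 2.1902 − 2.1902563 = -5.63477e-05 V = -56.35 µV.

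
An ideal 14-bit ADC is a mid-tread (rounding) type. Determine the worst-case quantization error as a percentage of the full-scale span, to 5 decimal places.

0.00305 %

Rounding → worst-case error = ½ LSB = V_FS/2^15, so 100/32768 = 0.00305176 % of full scale.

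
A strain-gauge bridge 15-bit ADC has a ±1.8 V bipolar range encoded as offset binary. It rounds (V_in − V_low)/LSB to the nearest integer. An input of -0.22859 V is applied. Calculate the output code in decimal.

code 14303

Full-scale span = 3.6 V; LSB = 3.6/2^15 = 109.86 µV.
(-0.22859 − (−1.8)) / 0.000109863 = 14303.323 LSBs.
So the output code is 14303.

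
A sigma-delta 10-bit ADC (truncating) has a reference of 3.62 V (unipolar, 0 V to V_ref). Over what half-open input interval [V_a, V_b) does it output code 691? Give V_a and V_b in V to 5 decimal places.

LSB = 3.62/2^10 = 3.535 mV.
V_a = V_low + 691·LSB = 2.44279 V; V_b = V_low + 692·LSB = 2.44633 V.

[2.44279 V, 2.44633 V)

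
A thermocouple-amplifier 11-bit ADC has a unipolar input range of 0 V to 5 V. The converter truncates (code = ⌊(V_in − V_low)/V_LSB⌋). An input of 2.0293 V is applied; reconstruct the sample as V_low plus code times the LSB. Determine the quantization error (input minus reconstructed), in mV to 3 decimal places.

One LSB is 5 V / 2048 = 2.441 mV.
Scaled input = 831.2013 LSBs, so code = 831.
Reconstructed: 2.0288086 V.
Difference: 0.000491406 V → 0.491 mV.

0.491 mV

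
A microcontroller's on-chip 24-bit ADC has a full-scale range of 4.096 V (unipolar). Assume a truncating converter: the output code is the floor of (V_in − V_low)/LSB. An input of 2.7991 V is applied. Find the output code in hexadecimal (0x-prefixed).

code 0xAEF199 (decimal 11465113)

Full-scale span = 4.096 V; LSB = 4.096/2^24 = 0.24 µV.
Input sits at 11465113.600 steps above V_low.
Floor → code 11465113.
In hexadecimal (0x-prefixed): 0xAEF199.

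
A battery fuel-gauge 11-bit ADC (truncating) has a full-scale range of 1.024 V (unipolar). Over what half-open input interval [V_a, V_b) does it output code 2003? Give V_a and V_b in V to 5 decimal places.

LSB = 1.024/2^11 = 0.500 mV.
V_a = V_low + 2003·LSB = 1.0015 V; V_b = V_low + 2004·LSB = 1.002 V.

[1.00150 V, 1.00200 V)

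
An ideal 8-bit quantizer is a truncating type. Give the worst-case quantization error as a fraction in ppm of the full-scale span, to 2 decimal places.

Truncating → worst-case error = 1 LSB = V_FS/2^8, so 1e+06/256 = 3906.25 ppm of full scale.

3906.25 ppm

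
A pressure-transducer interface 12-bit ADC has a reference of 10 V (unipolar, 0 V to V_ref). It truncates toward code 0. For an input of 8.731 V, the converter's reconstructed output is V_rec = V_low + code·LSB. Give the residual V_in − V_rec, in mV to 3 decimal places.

LSB = 10/2^12 = 2.441 mV.
(V_in − V_low)/LSB = (8.731 − 0)/0.00244141 = 3576.2176 → code 3576 (floor).
Reconstructed: 8.7304688 V.
Error = 8.731 − 8.7304688 = 0.00053125 V = 0.531 mV.

0.531 mV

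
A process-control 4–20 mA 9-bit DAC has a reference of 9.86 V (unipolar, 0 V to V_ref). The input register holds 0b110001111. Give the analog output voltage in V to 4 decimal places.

7.6839 V

LSB = 9.86 V / 2^9 = 19.258 mV.
Code 0b110001111 = 399 decimal.
V_out = 0 + 399 × 0.0192578 V = 7.68387 V.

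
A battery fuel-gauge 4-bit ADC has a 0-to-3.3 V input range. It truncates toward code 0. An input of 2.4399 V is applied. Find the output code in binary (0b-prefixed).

code 0b1011 (decimal 11)

Full-scale span = 3.3 V; LSB = 3.3/2^4 = 206.250 mV.
Input sits at 11.830 steps above V_low.
So the output code is 11.
In binary (0b-prefixed): 0b1011.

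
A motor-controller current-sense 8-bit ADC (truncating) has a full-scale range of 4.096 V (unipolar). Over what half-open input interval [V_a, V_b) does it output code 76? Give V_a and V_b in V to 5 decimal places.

LSB = 4.096/2^8 = 16.000 mV.
V_a = V_low + 76·LSB = 1.216 V; V_b = V_low + 77·LSB = 1.232 V.

[1.21600 V, 1.23200 V)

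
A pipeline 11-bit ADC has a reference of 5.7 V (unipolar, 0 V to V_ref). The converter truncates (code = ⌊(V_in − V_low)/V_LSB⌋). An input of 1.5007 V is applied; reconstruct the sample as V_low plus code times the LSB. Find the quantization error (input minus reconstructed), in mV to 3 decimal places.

LSB = 5.7/2^11 = 2.783 mV.
(1.5007 − 0)/0.0027832 = 539.1989; ⌊·⌋ gives code 539.
Reconstructed: 1.5001465 V.
Error = 1.5007 − 1.5001465 = 0.000553516 V = 0.554 mV.

0.554 mV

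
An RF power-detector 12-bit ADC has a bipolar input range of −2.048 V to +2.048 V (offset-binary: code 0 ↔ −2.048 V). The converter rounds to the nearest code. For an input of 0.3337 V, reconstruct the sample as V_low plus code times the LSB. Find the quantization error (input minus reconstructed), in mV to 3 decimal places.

-0.300 mV

Step size: 4.096 V ÷ 2^12 = 1.000 mV.
(V_in − V_low)/LSB = (0.3337 − (−2.048))/0.001 = 2381.7000 → code 2382 (round).
Reconstructed: 0.334 V.
Error = 0.3337 − 0.334 = -0.0003 V = -0.300 mV.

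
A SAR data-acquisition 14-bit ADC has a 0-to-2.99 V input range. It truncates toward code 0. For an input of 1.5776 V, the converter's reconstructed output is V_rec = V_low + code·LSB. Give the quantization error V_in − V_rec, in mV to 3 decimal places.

0.112 mV

LSB = 2.99/2^14 = 182.50 µV.
(V_in − V_low)/LSB = (1.5776 − 0)/0.000182495 = 8644.6148 → code 8644 (floor).
Code 8644 maps back to 0 + 8644×0.000182495 V = 1.5774878 V.
V_in − V_rec = 0.000112207 V = 0.112 mV.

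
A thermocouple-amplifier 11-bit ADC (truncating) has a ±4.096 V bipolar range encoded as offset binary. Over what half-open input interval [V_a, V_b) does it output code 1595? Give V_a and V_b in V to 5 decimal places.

[2.28400 V, 2.28800 V)

LSB = 8.192/2^11 = 4.000 mV.
V_a = V_low + 1595·LSB = 2.284 V; V_b = V_low + 1596·LSB = 2.288 V.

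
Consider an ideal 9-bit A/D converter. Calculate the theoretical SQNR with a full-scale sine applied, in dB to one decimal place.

SNR ≈ 6.02·N + 1.76 dB = 6.02·9 + 1.76 = 55.94 dB.

55.9 dB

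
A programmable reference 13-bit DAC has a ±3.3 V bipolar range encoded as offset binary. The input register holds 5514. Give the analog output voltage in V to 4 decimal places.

LSB = 6.6 V / 2^13 = 0.806 mV.
V_out = (−3.3) + 5514 × 0.000805664 V = 1.14243 V.

1.1424 V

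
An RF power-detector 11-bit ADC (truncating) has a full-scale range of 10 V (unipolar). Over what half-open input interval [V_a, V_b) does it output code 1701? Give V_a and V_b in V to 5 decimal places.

LSB = 10/2^11 = 4.883 mV.
V_a = V_low + 1701·LSB = 8.30566 V; V_b = V_low + 1702·LSB = 8.31055 V.

[8.30566 V, 8.31055 V)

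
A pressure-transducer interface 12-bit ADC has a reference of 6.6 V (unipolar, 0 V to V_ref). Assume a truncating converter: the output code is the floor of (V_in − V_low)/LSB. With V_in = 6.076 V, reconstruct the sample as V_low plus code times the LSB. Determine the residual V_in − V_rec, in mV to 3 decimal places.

1.293 mV

LSB = 6.6/2^12 = 1.611 mV.
(6.076 − 0)/0.00161133 = 3770.8024; ⌊·⌋ gives code 3770.
Code 3770 maps back to 0 + 3770×0.00161133 V = 6.074707 V.
Error = 6.076 − 6.074707 = 0.00129297 V = 1.293 mV.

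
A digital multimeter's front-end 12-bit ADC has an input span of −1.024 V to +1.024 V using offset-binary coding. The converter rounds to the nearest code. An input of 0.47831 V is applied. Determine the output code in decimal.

code 3005

Full-scale span = 2.048 V; LSB = 2.048/2^12 = 0.500 mV.
(V_in − V_low)/LSB = (0.47831 − (−1.024)) / 0.0005 = 3004.620.
round(3004.620) = 3005.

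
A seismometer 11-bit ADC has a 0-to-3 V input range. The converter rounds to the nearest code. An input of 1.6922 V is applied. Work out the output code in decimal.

LSB = 3 V / 2048 = 1.465 mV.
(V_in − V_low)/LSB = (1.6922 − 0) / 0.00146484 = 1155.209.
round(1155.209) = 1155.

code 1155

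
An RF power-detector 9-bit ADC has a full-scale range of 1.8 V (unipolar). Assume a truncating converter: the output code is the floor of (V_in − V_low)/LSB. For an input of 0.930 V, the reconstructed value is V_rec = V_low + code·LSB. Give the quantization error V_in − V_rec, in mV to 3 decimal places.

1.875 mV

LSB = 1.8/2^9 = 3.516 mV.
Scaled input = 264.5333 LSBs, so code = 264.
Code 264 maps back to 0 + 264×0.00351563 V = 0.928125 V.
Error = 0.930 − 0.928125 = 0.001875 V = 1.875 mV.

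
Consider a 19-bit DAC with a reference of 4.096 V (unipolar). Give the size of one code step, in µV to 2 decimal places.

7.81 µV

Full-scale span = 4.096 V.
LSB = 4.096 / 2^19 = 4.096 / 524288 = 7.8125e-06 V = 7.81 µV.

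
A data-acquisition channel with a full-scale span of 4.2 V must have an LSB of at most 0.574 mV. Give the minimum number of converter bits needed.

Number of steps required ≥ 4.2 V / 0.574 mV = 7317.07.
Need 2^N ≥ 7317.07; 2^12 = 4096, 2^13 = 8192.
Minimum N = 13.

13 bits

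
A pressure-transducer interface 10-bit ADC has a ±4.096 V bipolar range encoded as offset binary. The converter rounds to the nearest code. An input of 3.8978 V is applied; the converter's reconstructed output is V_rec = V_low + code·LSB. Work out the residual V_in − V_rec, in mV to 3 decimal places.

Step size: 8.192 V ÷ 2^10 = 8.000 mV.
(3.8978 − (−4.096))/0.008 = 999.2250; round gives code 999.
V_rec = (−4.096) + 999·0.008 = 3.896 V.
Difference: 0.0018 V → 1.800 mV.

1.800 mV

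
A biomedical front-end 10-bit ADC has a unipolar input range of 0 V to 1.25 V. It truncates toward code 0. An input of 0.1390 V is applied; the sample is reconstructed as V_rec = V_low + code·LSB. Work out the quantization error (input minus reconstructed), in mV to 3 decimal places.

Step size: 1.25 V ÷ 2^10 = 1.221 mV.
(V_in − V_low)/LSB = (0.1390 − 0)/0.0012207 = 113.8688 → code 113 (floor).
V_rec = 0 + 113·0.0012207 = 0.13793945 V.
V_in − V_rec = 0.00106055 V = 1.061 mV.

1.061 mV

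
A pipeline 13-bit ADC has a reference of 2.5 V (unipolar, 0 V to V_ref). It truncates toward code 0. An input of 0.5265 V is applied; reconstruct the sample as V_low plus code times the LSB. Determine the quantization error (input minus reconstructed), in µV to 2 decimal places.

71.78 µV

One LSB is 2.5 V / 8192 = 305.18 µV.
(0.5265 − 0)/0.000305176 = 1725.2352; ⌊·⌋ gives code 1725.
V_rec = 0 + 1725·0.000305176 = 0.52642822 V.
Error = 0.5265 − 0.52642822 = 7.17773e-05 V = 71.78 µV.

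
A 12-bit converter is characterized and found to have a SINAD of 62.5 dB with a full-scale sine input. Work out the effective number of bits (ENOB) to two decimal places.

ENOB = (SINAD − 1.76) / 6.02 = (62.5 − 1.76)/6.02 = 10.090.

10.09 bits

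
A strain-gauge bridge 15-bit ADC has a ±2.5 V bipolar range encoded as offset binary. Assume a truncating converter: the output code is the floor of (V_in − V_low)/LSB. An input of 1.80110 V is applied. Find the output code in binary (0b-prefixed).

code 0b110111000011011 (decimal 28187)

LSB = 5 V / 32768 = 152.59 µV.
(1.80110 − (−2.5)) / 0.000152588 = 28187.689 LSBs.
So the output code is 28187.
In binary (0b-prefixed): 0b110111000011011.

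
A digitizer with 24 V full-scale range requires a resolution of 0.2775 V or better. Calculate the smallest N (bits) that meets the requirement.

7 bits

Number of steps required ≥ 24 V / 0.2775 V = 86.49.
Need 2^N ≥ 86.49; 2^6 = 64, 2^7 = 128.
Minimum N = 7.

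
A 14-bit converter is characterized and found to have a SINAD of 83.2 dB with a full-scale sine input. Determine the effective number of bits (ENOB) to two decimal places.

ENOB = (SINAD − 1.76) / 6.02 = (83.2 − 1.76)/6.02 = 13.528.

13.53 bits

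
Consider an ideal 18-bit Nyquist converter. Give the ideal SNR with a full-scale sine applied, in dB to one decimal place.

110.1 dB

SNR ≈ 6.02·N + 1.76 dB = 6.02·18 + 1.76 = 110.12 dB.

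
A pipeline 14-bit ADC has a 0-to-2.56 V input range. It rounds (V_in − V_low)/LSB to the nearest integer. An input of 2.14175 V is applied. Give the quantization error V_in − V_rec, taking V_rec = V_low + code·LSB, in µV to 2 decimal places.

31.25 µV

LSB = 2.56/2^14 = 156.25 µV.
Scaled input = 13707.2000 LSBs, so code = 13707.
Reconstructed: 2.1417187 V.
Difference: 3.125e-05 V → 31.25 µV.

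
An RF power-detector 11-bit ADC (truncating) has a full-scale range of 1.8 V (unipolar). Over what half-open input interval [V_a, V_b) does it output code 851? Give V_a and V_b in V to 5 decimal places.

[0.74795 V, 0.74883 V)

LSB = 1.8/2^11 = 0.879 mV.
V_a = V_low + 851·LSB = 0.747949 V; V_b = V_low + 852·LSB = 0.748828 V.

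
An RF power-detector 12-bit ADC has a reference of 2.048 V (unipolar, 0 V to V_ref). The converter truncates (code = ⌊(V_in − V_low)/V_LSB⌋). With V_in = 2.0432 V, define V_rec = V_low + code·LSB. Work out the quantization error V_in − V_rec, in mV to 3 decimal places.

One LSB is 2.048 V / 4096 = 0.500 mV.
(2.0432 − 0)/0.0005 = 4086.4000; ⌊·⌋ gives code 4086.
V_rec = 0 + 4086·0.0005 = 2.043 V.
Difference: 0.0002 V → 0.200 mV.

0.200 mV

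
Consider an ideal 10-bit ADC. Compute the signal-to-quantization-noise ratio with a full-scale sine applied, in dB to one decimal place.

62.0 dB

SNR ≈ 6.02·N + 1.76 dB = 6.02·10 + 1.76 = 61.96 dB.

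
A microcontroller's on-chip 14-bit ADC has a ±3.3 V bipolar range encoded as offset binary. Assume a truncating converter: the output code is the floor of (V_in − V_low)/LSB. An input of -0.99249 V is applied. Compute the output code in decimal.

Full-scale span = 6.6 V; LSB = 6.6/2^14 = 402.83 µV.
(-0.99249 − (−3.3)) / 0.000402832 = 5728.219 LSBs.
So the output code is 5728.

code 5728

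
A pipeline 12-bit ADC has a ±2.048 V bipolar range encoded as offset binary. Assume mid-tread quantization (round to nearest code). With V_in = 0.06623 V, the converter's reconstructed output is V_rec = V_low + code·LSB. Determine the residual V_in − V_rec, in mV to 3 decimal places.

0.230 mV

LSB = 4.096/2^12 = 1.000 mV.
Scaled input = 2114.2300 LSBs, so code = 2114.
V_rec = (−2.048) + 2114·0.001 = 0.066 V.
Error = 0.06623 − 0.066 = 0.00023 V = 0.230 mV.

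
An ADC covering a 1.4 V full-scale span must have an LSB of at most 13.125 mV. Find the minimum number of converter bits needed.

Number of steps required ≥ 1.4 V / 13.125 mV = 106.67.
Need 2^N ≥ 106.67; 2^6 = 64, 2^7 = 128.
Minimum N = 7.

7 bits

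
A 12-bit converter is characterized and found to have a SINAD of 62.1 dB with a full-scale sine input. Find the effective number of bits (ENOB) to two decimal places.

ENOB = (SINAD − 1.76) / 6.02 = (62.1 − 1.76)/6.02 = 10.023.

10.02 bits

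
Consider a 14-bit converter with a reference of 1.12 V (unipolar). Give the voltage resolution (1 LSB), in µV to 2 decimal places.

68.36 µV

Full-scale span = 1.12 V.
LSB = 1.12 / 2^14 = 1.12 / 16384 = 6.83594e-05 V = 68.36 µV.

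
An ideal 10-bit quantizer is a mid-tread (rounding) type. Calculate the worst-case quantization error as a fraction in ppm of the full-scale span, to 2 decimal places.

488.28 ppm

Rounding → worst-case error = ½ LSB = V_FS/2^11, so 1e+06/2048 = 488.281 ppm of full scale.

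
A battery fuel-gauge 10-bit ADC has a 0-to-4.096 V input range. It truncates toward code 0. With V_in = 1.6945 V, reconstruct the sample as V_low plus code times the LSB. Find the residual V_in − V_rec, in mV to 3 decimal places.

2.500 mV

One LSB is 4.096 V / 1024 = 4.000 mV.
(V_in − V_low)/LSB = (1.6945 − 0)/0.004 = 423.6250 → code 423 (floor).
Code 423 maps back to 0 + 423×0.004 V = 1.692 V.
Difference: 0.0025 V → 2.500 mV.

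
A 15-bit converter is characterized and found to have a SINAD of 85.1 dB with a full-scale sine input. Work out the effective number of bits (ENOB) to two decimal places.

13.84 bits

ENOB = (SINAD − 1.76) / 6.02 = (85.1 − 1.76)/6.02 = 13.844.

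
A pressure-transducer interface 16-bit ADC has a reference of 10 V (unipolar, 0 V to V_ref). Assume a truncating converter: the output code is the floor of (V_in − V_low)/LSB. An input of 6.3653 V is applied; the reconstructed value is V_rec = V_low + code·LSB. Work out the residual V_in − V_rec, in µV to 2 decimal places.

96.14 µV

One LSB is 10 V / 65536 = 152.59 µV.
Scaled input = 41715.6301 LSBs, so code = 41715.
Reconstructed: 6.3652039 V.
Error = 6.3653 − 6.3652039 = 9.61426e-05 V = 96.14 µV.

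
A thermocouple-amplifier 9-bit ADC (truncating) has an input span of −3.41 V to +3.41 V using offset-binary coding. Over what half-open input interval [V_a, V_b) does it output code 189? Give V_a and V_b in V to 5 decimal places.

[-0.89246 V, -0.87914 V)

LSB = 6.82/2^9 = 13.320 mV.
V_a = V_low + 189·LSB = -0.892461 V; V_b = V_low + 190·LSB = -0.879141 V.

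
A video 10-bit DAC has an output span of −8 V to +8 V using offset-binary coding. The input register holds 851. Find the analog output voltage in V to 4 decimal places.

LSB = 16 V / 2^10 = 15.625 mV.
V_out = (−8) + 851 × 0.015625 V = 5.29688 V.

5.2969 V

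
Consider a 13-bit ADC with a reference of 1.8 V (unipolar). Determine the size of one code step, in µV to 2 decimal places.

Full-scale span = 1.8 V.
LSB = 1.8 / 2^13 = 1.8 / 8192 = 0.000219727 V = 219.73 µV.

219.73 µV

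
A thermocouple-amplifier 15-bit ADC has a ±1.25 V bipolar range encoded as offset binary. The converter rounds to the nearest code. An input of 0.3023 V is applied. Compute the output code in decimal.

code 20346

Full-scale span = 2.5 V; LSB = 2.5/2^15 = 76.29 µV.
(V_in − V_low)/LSB = (0.3023 − (−1.25)) / 7.62939e-05 = 20346.307.
round(20346.307) = 20346.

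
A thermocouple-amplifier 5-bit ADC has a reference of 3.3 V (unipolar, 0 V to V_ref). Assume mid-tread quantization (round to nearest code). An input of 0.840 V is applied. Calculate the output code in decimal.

code 8

With 32 levels over 3.3 V, one step is 103.125 mV.
Input sits at 8.145 steps above V_low.
Round → code 8.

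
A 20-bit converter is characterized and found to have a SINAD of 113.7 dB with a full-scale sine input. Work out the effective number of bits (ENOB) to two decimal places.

18.59 bits

ENOB = (SINAD − 1.76) / 6.02 = (113.7 − 1.76)/6.02 = 18.595.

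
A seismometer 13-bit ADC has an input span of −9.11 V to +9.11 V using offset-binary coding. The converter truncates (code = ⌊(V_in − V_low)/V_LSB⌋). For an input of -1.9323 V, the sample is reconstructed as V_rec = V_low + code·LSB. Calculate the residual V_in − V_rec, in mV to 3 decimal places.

LSB = 18.22/2^13 = 2.224 mV.
(V_in − V_low)/LSB = (-1.9323 − (−9.11))/0.00222412 = 3227.2074 → code 3227 (floor).
Code 3227 maps back to (−9.11) + 3227×0.00222412 V = -1.9327612 V.
V_in − V_rec = 0.00046123 V = 0.461 mV.

0.461 mV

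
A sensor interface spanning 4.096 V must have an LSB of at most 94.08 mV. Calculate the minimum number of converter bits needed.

Number of steps required ≥ 4.096 V / 94.08 mV = 43.54.
Need 2^N ≥ 43.54; 2^5 = 32, 2^6 = 64.
Minimum N = 6.

6 bits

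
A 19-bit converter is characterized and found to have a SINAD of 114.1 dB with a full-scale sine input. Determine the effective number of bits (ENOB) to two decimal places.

ENOB = (SINAD − 1.76) / 6.02 = (114.1 − 1.76)/6.02 = 18.661.

18.66 bits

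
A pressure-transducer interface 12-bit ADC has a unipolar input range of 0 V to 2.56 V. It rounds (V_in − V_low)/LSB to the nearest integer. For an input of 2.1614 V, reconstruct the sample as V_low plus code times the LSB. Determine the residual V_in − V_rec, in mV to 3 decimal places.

One LSB is 2.56 V / 4096 = 0.625 mV.
(V_in − V_low)/LSB = (2.1614 − 0)/0.000625 = 3458.2400 → code 3458 (round).
V_rec = 0 + 3458·0.000625 = 2.16125 V.
Error = 2.1614 − 2.16125 = 0.00015 V = 0.150 mV.

0.150 mV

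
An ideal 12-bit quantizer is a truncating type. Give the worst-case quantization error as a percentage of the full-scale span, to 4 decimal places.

Truncating → worst-case error = 1 LSB = V_FS/2^12, so 100/4096 = 0.0244141 % of full scale.

0.0244 %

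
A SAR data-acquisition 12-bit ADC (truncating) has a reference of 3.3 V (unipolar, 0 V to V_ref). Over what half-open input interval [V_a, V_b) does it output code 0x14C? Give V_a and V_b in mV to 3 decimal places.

[267.480 mV, 268.286 mV)

LSB = 3.3/2^12 = 0.806 mV.
Code 0x14C = 332 decimal.
V_a = V_low + 332·LSB = 0.26748 V; V_b = V_low + 333·LSB = 0.268286 V.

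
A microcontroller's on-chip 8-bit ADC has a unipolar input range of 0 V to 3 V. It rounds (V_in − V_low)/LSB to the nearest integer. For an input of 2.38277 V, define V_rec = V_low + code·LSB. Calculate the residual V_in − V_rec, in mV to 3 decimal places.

3.864 mV

One LSB is 3 V / 256 = 11.719 mV.
(V_in − V_low)/LSB = (2.38277 − 0)/0.0117188 = 203.3297 → code 203 (round).
Reconstructed: 2.3789062 V.
Error = 2.38277 − 2.3789062 = 0.00386375 V = 3.864 mV.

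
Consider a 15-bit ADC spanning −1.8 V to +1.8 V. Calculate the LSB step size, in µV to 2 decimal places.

Full-scale span = 3.6 V.
LSB = 3.6 / 2^15 = 3.6 / 32768 = 0.000109863 V = 109.86 µV.

109.86 µV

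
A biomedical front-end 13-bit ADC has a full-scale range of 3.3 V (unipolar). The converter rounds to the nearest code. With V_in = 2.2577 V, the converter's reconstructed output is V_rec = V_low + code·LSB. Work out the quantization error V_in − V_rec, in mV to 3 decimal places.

-0.174 mV

One LSB is 3.3 V / 8192 = 402.83 µV.
(2.2577 − 0)/0.000402832 = 5604.5692; round gives code 5605.
Code 5605 maps back to 0 + 5605×0.000402832 V = 2.2578735 V.
Difference: -0.000173535 V → -0.174 mV.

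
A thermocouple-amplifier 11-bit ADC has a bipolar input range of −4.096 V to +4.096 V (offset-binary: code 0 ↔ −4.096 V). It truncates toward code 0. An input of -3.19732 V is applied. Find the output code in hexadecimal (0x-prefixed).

With 2048 levels over 8.192 V, one step is 4.000 mV.
Input sits at 224.670 steps above V_low.
Floor → code 224.
In hexadecimal (0x-prefixed): 0xE0.

code 0xE0 (decimal 224)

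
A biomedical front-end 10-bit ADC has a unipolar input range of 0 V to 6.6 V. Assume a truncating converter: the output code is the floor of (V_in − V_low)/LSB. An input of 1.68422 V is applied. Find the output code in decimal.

code 261

Full-scale span = 6.6 V; LSB = 6.6/2^10 = 6.445 mV.
Input sits at 261.309 steps above V_low.
Floor → code 261.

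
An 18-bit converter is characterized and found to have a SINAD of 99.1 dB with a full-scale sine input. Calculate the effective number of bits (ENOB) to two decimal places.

ENOB = (SINAD − 1.76) / 6.02 = (99.1 − 1.76)/6.02 = 16.169.

16.17 bits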